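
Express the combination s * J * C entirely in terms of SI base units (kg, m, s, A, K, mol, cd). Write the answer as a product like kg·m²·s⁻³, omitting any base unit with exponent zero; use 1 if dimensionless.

J = N·m (work = force × distance),
    = kg·m²·s⁻².
C = A·s = s·A (charge = current × time).
Combining: s·J·C = s · (kg·m²·s⁻²) · (s·A) = kg·m²·A.

kg·m²·A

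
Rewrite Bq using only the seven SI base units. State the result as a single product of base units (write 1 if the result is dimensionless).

s⁻¹

Bq = 1/s = s⁻¹ (activity is decays per second).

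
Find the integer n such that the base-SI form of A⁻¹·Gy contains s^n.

Gy = m²·s⁻².
Combining: A⁻¹·Gy = A⁻¹ · (m²·s⁻²) = m²·s⁻²·A⁻¹.
The exponent of s is -2.

-2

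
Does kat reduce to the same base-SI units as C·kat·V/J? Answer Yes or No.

Left side:
  kat = s⁻¹·mol.
Right side:
  C = s·A.
  kat = s⁻¹·mol.
  V = kg·m²·s⁻³·A⁻¹.
  J = kg·m²·s⁻².
  So J⁻¹ = kg⁻¹·m⁻²·s².
  Combining: C·kat·V·J⁻¹ = (s·A) · (s⁻¹·mol) · (kg·m²·s⁻³·A⁻¹) · (kg⁻¹·m⁻²·s²) = s⁻¹·mol.
Both reduce to s⁻¹·mol.

Yes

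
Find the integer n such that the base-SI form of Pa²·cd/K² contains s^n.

-4

Pa = kg·m⁻¹·s⁻².
So Pa² = kg²·m⁻²·s⁻⁴.
Combining: Pa²·cd·K⁻² = (kg²·m⁻²·s⁻⁴) · cd · K⁻² = kg²·m⁻²·s⁻⁴·K⁻²·cd.
The exponent of s is -4.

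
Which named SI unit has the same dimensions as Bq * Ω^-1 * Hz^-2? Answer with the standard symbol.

F

Bq = 1/s = s⁻¹ (activity is decays per second).
Ω = V/A (resistance = voltage per current),
    = kg·m²·s⁻³·A⁻².
So Ω⁻¹ = kg⁻¹·m⁻²·s³·A².
Hz = 1/s = s⁻¹ (frequency is cycles per second).
So Hz⁻² = s².
Combining: Bq·Ω⁻¹·Hz⁻² = s⁻¹ · (kg⁻¹·m⁻²·s³·A²) · s² = kg⁻¹·m⁻²·s⁴·A².
kg⁻¹·m⁻²·s⁴·A² is the base-SI form of the farad.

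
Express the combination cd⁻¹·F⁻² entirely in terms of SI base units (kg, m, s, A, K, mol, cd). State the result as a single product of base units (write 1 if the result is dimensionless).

F = C/V (capacitance = charge per voltage),
    = A·s/(kg·m²·s⁻³·A⁻¹) (substituting C and V),
    = kg⁻¹·m⁻²·s⁴·A².
So F⁻² = kg²·m⁴·s⁻⁸·A⁻⁴.
Combining: cd⁻¹·F⁻² = cd⁻¹ · (kg²·m⁴·s⁻⁸·A⁻⁴) = kg²·m⁴·s⁻⁸·A⁻⁴·cd⁻¹.

kg²·m⁴·s⁻⁸·A⁻⁴·cd⁻¹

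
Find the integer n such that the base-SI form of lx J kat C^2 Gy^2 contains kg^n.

1

lx = m⁻²·cd.
J = kg·m²·s⁻².
kat = s⁻¹·mol.
C = s·A.
So C² = s²·A².
Gy = m²·s⁻².
So Gy² = m⁴·s⁻⁴.
Combining: lx·J·kat·C²·Gy² = (m⁻²·cd) · (kg·m²·s⁻²) · (s⁻¹·mol) · (s²·A²) · (m⁴·s⁻⁴) = kg·m⁴·s⁻⁵·A²·mol·cd.
The exponent of kg is 1.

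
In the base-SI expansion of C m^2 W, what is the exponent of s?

-2

C = s·A.
W = kg·m²·s⁻³.
Combining: C·m²·W = (s·A) · m² · (kg·m²·s⁻³) = kg·m⁴·s⁻²·A.
The exponent of s is -2.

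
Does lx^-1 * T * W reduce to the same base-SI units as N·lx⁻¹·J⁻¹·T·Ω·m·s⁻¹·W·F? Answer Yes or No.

Left side:
  lx = lm/m² (illuminance = luminous flux per area),
      = m⁻²·cd.
  So lx⁻¹ = m²·cd⁻¹.
  T = Wb/m² (flux density = flux per area),
      = kg·s⁻²·A⁻¹.
  W = J/s (power = energy per time),
      = kg·m²·s⁻³.
  Combining: lx⁻¹·T·W = (m²·cd⁻¹) · (kg·s⁻²·A⁻¹) · (kg·m²·s⁻³) = kg²·m⁴·s⁻⁵·A⁻¹·cd⁻¹.
Right side:
  N = kg·m/s² = kg·m·s⁻² (force = mass × acceleration).
  lx = lm/m² (illuminance = luminous flux per area),
      = m⁻²·cd.
  So lx⁻¹ = m²·cd⁻¹.
  J = N·m (work = force × distance),
      = kg·m²·s⁻².
  So J⁻¹ = kg⁻¹·m⁻²·s².
  T = Wb/m² (flux density = flux per area),
      = kg·s⁻²·A⁻¹.
  Ω = V/A (resistance = voltage per current),
      = kg·m²·s⁻³·A⁻².
  W = J/s (power = energy per time),
      = kg·m²·s⁻³.
  F = C/V (capacitance = charge per voltage),
      = A·s/(kg·m²·s⁻³·A⁻¹) (substituting C and V),
      = kg⁻¹·m⁻²·s⁴·A².
  Combining: N·lx⁻¹·J⁻¹·T·Ω·m·s⁻¹·W·F = (kg·m·s⁻²) · (m²·cd⁻¹) · (kg⁻¹·m⁻²·s²) · (kg·s⁻²·A⁻¹) · (kg·m²·s⁻³·A⁻²) · m · s⁻¹ · (kg·m²·s⁻³) · (kg⁻¹·m⁻²·s⁴·A²) = kg²·m⁴·s⁻⁵·A⁻¹·cd⁻¹.
Both reduce to kg²·m⁴·s⁻⁵·A⁻¹·cd⁻¹.

Yes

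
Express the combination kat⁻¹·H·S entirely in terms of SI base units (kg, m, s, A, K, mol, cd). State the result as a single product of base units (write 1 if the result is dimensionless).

s²·mol⁻¹

kat = mol/s = s⁻¹·mol (catalytic activity).
So kat⁻¹ = s·mol⁻¹.
H = Wb/A (inductance = flux per current),
    = kg·m²·s⁻²·A⁻².
S = 1/Ω (conductance is reciprocal resistance),
    = kg⁻¹·m⁻²·s³·A².
Combining: kat⁻¹·H·S = (s·mol⁻¹) · (kg·m²·s⁻²·A⁻²) · (kg⁻¹·m⁻²·s³·A²) = s²·mol⁻¹.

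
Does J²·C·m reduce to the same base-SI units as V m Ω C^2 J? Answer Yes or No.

No

Left side:
  J = kg·m²·s⁻².
  So J² = kg²·m⁴·s⁻⁴.
  C = s·A.
  Combining: J²·C·m = (kg²·m⁴·s⁻⁴) · (s·A) · m = kg²·m⁵·s⁻³·A.
Right side:
  V = W/A (potential = power per current),
      = kg·m²·s⁻³·A⁻¹.
  Ω = V/A (resistance = voltage per current),
      = kg·m²·s⁻³·A⁻².
  C = A·s = s·A (charge = current × time).
  So C² = s²·A².
  J = N·m (work = force × distance),
      = kg·m²·s⁻².
  Combining: V·m·Ω·C²·J = (kg·m²·s⁻³·A⁻¹) · m · (kg·m²·s⁻³·A⁻²) · (s²·A²) · (kg·m²·s⁻²) = kg³·m⁷·s⁻⁶·A⁻¹.
Left is kg²·m⁵·s⁻³·A; right is kg³·m⁷·s⁻⁶·A⁻¹ — different.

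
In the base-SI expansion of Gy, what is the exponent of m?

2

Gy = J/kg (absorbed dose = energy per mass),
    = m²·s⁻².
The exponent of m is 2.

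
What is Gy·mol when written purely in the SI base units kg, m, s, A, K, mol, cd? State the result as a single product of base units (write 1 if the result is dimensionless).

Gy = J/kg (absorbed dose = energy per mass),
    = m²·s⁻².
Combining: Gy·mol = (m²·s⁻²) · mol = m²·s⁻²·mol.

m²·s⁻²·mol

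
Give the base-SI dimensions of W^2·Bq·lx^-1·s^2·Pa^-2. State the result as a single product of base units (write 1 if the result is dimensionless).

W = J/s (power = energy per time),
    = kg·m²·s⁻³.
So W² = kg²·m⁴·s⁻⁶.
Bq = 1/s = s⁻¹ (activity is decays per second).
lx = lm/m² (illuminance = luminous flux per area),
    = m⁻²·cd.
So lx⁻¹ = m²·cd⁻¹.
Pa = N/m² (pressure = force per area),
    = kg·m⁻¹·s⁻².
So Pa⁻² = kg⁻²·m²·s⁴.
Combining: W²·Bq·lx⁻¹·s²·Pa⁻² = (kg²·m⁴·s⁻⁶) · s⁻¹ · (m²·cd⁻¹) · s² · (kg⁻²·m²·s⁴) = m⁸·s⁻¹·cd⁻¹.

m⁸·s⁻¹·cd⁻¹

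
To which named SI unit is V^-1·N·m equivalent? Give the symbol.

V = W/A (potential = power per current),
    = kg·m²·s⁻³·A⁻¹.
So V⁻¹ = kg⁻¹·m⁻²·s³·A.
N = kg·m/s² = kg·m·s⁻² (force = mass × acceleration).
Combining: V⁻¹·N·m = (kg⁻¹·m⁻²·s³·A) · (kg·m·s⁻²) · m = s·A.
s·A is the base-SI form of the coulomb.

C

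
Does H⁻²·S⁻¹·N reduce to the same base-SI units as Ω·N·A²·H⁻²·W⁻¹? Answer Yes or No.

Left side:
  H = kg·m²·s⁻²·A⁻².
  So H⁻² = kg⁻²·m⁻⁴·s⁴·A⁴.
  S = kg⁻¹·m⁻²·s³·A².
  So S⁻¹ = kg·m²·s⁻³·A⁻².
  N = kg·m·s⁻².
  Combining: H⁻²·S⁻¹·N = (kg⁻²·m⁻⁴·s⁴·A⁴) · (kg·m²·s⁻³·A⁻²) · (kg·m·s⁻²) = m⁻¹·s⁻¹·A².
Right side:
  Ω = V/A (resistance = voltage per current),
      = kg·m²·s⁻³·A⁻².
  N = kg·m/s² = kg·m·s⁻² (force = mass × acceleration).
  H = Wb/A (inductance = flux per current),
      = kg·m²·s⁻²·A⁻².
  So H⁻² = kg⁻²·m⁻⁴·s⁴·A⁴.
  W = J/s (power = energy per time),
      = kg·m²·s⁻³.
  So W⁻¹ = kg⁻¹·m⁻²·s³.
  Combining: Ω·N·A²·H⁻²·W⁻¹ = (kg·m²·s⁻³·A⁻²) · (kg·m·s⁻²) · A² · (kg⁻²·m⁻⁴·s⁴·A⁴) · (kg⁻¹·m⁻²·s³) = kg⁻¹·m⁻³·s²·A⁴.
Left is m⁻¹·s⁻¹·A²; right is kg⁻¹·m⁻³·s²·A⁴ — different.

No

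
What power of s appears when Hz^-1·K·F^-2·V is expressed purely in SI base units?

-10

Hz = 1/s = s⁻¹ (frequency is cycles per second).
So Hz⁻¹ = s.
F = C/V (capacitance = charge per voltage),
    = A·s/(kg·m²·s⁻³·A⁻¹) (substituting C and V),
    = kg⁻¹·m⁻²·s⁴·A².
So F⁻² = kg²·m⁴·s⁻⁸·A⁻⁴.
V = W/A (potential = power per current),
    = kg·m²·s⁻³·A⁻¹.
Combining: Hz⁻¹·K·F⁻²·V = s · K · (kg²·m⁴·s⁻⁸·A⁻⁴) · (kg·m²·s⁻³·A⁻¹) = kg³·m⁶·s⁻¹⁰·A⁻⁵·K.
The exponent of s is -10.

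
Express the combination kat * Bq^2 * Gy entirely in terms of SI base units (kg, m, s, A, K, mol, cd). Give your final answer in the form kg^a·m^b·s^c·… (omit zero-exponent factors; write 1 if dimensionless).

m²·s⁻⁵·mol

kat = s⁻¹·mol.
Bq = s⁻¹.
So Bq² = s⁻².
Gy = m²·s⁻².
Combining: kat·Bq²·Gy = (s⁻¹·mol) · s⁻² · (m²·s⁻²) = m²·s⁻⁵·mol.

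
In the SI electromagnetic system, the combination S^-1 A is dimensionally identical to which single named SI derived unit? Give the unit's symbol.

S = kg⁻¹·m⁻²·s³·A².
So S⁻¹ = kg·m²·s⁻³·A⁻².
Combining: S⁻¹·A = (kg·m²·s⁻³·A⁻²) · A = kg·m²·s⁻³·A⁻¹.
kg·m²·s⁻³·A⁻¹ is the base-SI form of the volt.

V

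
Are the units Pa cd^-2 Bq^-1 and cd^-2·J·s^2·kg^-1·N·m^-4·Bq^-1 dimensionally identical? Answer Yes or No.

Yes

Left side:
  Pa = kg·m⁻¹·s⁻².
  Bq = s⁻¹.
  So Bq⁻¹ = s.
  Combining: Pa·cd⁻²·Bq⁻¹ = (kg·m⁻¹·s⁻²) · cd⁻² · s = kg·m⁻¹·s⁻¹·cd⁻².
Right side:
  J = N·m (work = force × distance),
      = kg·m²·s⁻².
  N = kg·m/s² = kg·m·s⁻² (force = mass × acceleration).
  Bq = 1/s = s⁻¹ (activity is decays per second).
  So Bq⁻¹ = s.
  Combining: cd⁻²·J·s²·kg⁻¹·N·m⁻⁴·Bq⁻¹ = cd⁻² · (kg·m²·s⁻²) · s² · kg⁻¹ · (kg·m·s⁻²) · m⁻⁴ · s = kg·m⁻¹·s⁻¹·cd⁻².
Both reduce to kg·m⁻¹·s⁻¹·cd⁻².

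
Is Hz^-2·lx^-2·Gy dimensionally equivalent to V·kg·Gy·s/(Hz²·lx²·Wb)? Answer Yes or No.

Left side:
  Hz = 1/s = s⁻¹ (frequency is cycles per second).
  So Hz⁻² = s².
  lx = lm/m² (illuminance = luminous flux per area),
      = m⁻²·cd.
  So lx⁻² = m⁴·cd⁻².
  Gy = J/kg (absorbed dose = energy per mass),
      = m²·s⁻².
  Combining: Hz⁻²·lx⁻²·Gy = s² · (m⁴·cd⁻²) · (m²·s⁻²) = m⁶·cd⁻².
Right side:
  Hz = 1/s = s⁻¹ (frequency is cycles per second).
  So Hz⁻² = s².
  V = W/A (potential = power per current),
      = kg·m²·s⁻³·A⁻¹.
  lx = lm/m² (illuminance = luminous flux per area),
      = m⁻²·cd.
  So lx⁻² = m⁴·cd⁻².
  Wb = V·s (flux: a volt is a weber per second),
      = kg·m²·s⁻²·A⁻¹.
  So Wb⁻¹ = kg⁻¹·m⁻²·s²·A.
  Gy = J/kg (absorbed dose = energy per mass),
      = m²·s⁻².
  Combining: Hz⁻²·V·lx⁻²·kg·Wb⁻¹·Gy·s = s² · (kg·m²·s⁻³·A⁻¹) · (m⁴·cd⁻²) · kg · (kg⁻¹·m⁻²·s²·A) · (m²·s⁻²) · s = kg·m⁶·cd⁻².
Left is m⁶·cd⁻²; right is kg·m⁶·cd⁻² — different.

No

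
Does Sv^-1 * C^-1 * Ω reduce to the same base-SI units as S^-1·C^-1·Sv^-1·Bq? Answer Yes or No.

Left side:
  Sv = J/kg (equivalent dose = energy per mass),
      = m²·s⁻².
  So Sv⁻¹ = m⁻²·s².
  C = A·s = s·A (charge = current × time).
  So C⁻¹ = s⁻¹·A⁻¹.
  Ω = V/A (resistance = voltage per current),
      = kg·m²·s⁻³·A⁻².
  Combining: Sv⁻¹·C⁻¹·Ω = (m⁻²·s²) · (s⁻¹·A⁻¹) · (kg·m²·s⁻³·A⁻²) = kg·s⁻²·A⁻³.
Right side:
  S = 1/Ω (conductance is reciprocal resistance),
      = kg⁻¹·m⁻²·s³·A².
  So S⁻¹ = kg·m²·s⁻³·A⁻².
  C = A·s = s·A (charge = current × time).
  So C⁻¹ = s⁻¹·A⁻¹.
  Sv = J/kg (equivalent dose = energy per mass),
      = m²·s⁻².
  So Sv⁻¹ = m⁻²·s².
  Bq = 1/s = s⁻¹ (activity is decays per second).
  Combining: S⁻¹·C⁻¹·Sv⁻¹·Bq = (kg·m²·s⁻³·A⁻²) · (s⁻¹·A⁻¹) · (m⁻²·s²) · s⁻¹ = kg·s⁻³·A⁻³.
Left is kg·s⁻²·A⁻³; right is kg·s⁻³·A⁻³ — different.

No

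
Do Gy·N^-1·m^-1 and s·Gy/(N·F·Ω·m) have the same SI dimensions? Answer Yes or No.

Left side:
  Gy = J/kg (absorbed dose = energy per mass),
      = m²·s⁻².
  N = kg·m/s² = kg·m·s⁻² (force = mass × acceleration).
  So N⁻¹ = kg⁻¹·m⁻¹·s².
  Combining: Gy·N⁻¹·m⁻¹ = (m²·s⁻²) · (kg⁻¹·m⁻¹·s²) · m⁻¹ = kg⁻¹.
Right side:
  N = kg·m/s² = kg·m·s⁻² (force = mass × acceleration).
  So N⁻¹ = kg⁻¹·m⁻¹·s².
  F = C/V (capacitance = charge per voltage),
      = A·s/(kg·m²·s⁻³·A⁻¹) (substituting C and V),
      = kg⁻¹·m⁻²·s⁴·A².
  So F⁻¹ = kg·m²·s⁻⁴·A⁻².
  Gy = J/kg (absorbed dose = energy per mass),
      = m²·s⁻².
  Ω = V/A (resistance = voltage per current),
      = kg·m²·s⁻³·A⁻².
  So Ω⁻¹ = kg⁻¹·m⁻²·s³·A².
  Combining: N⁻¹·F⁻¹·s·Gy·Ω⁻¹·m⁻¹ = (kg⁻¹·m⁻¹·s²) · (kg·m²·s⁻⁴·A⁻²) · s · (m²·s⁻²) · (kg⁻¹·m⁻²·s³·A²) · m⁻¹ = kg⁻¹.
Both reduce to kg⁻¹.

Yes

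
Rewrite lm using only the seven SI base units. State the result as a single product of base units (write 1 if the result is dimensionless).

lm = cd·sr = cd (luminous flux; sr is dimensionless).

cd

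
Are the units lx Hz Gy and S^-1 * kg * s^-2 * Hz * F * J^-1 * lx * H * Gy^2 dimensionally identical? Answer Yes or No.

No

Left side:
  lx = m⁻²·cd.
  Hz = s⁻¹.
  Gy = m²·s⁻².
  Combining: lx·Hz·Gy = (m⁻²·cd) · s⁻¹ · (m²·s⁻²) = s⁻³·cd.
Right side:
  S = 1/Ω (conductance is reciprocal resistance),
      = kg⁻¹·m⁻²·s³·A².
  So S⁻¹ = kg·m²·s⁻³·A⁻².
  Hz = 1/s = s⁻¹ (frequency is cycles per second).
  F = C/V (capacitance = charge per voltage),
      = A·s/(kg·m²·s⁻³·A⁻¹) (substituting C and V),
      = kg⁻¹·m⁻²·s⁴·A².
  J = N·m (work = force × distance),
      = kg·m²·s⁻².
  So J⁻¹ = kg⁻¹·m⁻²·s².
  lx = lm/m² (illuminance = luminous flux per area),
      = m⁻²·cd.
  H = Wb/A (inductance = flux per current),
      = kg·m²·s⁻²·A⁻².
  Gy = J/kg (absorbed dose = energy per mass),
      = m²·s⁻².
  So Gy² = m⁴·s⁻⁴.
  Combining: S⁻¹·kg·s⁻²·Hz·F·J⁻¹·lx·H·Gy² = (kg·m²·s⁻³·A⁻²) · kg · s⁻² · s⁻¹ · (kg⁻¹·m⁻²·s⁴·A²) · (kg⁻¹·m⁻²·s²) · (m⁻²·cd) · (kg·m²·s⁻²·A⁻²) · (m⁴·s⁻⁴) = kg·m²·s⁻⁶·A⁻²·cd.
Left is s⁻³·cd; right is kg·m²·s⁻⁶·A⁻²·cd — different.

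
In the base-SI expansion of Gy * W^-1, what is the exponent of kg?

-1

Gy = J/kg (absorbed dose = energy per mass),
    = m²·s⁻².
W = J/s (power = energy per time),
    = kg·m²·s⁻³.
So W⁻¹ = kg⁻¹·m⁻²·s³.
Combining: Gy·W⁻¹ = (m²·s⁻²) · (kg⁻¹·m⁻²·s³) = kg⁻¹·s.
The exponent of kg is -1.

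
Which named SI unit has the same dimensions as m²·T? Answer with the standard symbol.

Wb

T = Wb/m² (flux density = flux per area),
    = kg·s⁻²·A⁻¹.
Combining: m²·T = m² · (kg·s⁻²·A⁻¹) = kg·m²·s⁻²·A⁻¹.
kg·m²·s⁻²·A⁻¹ is the base-SI form of the weber.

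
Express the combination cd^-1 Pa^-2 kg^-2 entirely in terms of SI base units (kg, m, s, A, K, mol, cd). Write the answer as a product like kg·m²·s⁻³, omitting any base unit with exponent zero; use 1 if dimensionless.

Pa = kg·m⁻¹·s⁻².
So Pa⁻² = kg⁻²·m²·s⁴.
Combining: cd⁻¹·Pa⁻²·kg⁻² = cd⁻¹ · (kg⁻²·m²·s⁴) · kg⁻² = kg⁻⁴·m²·s⁴·cd⁻¹.

kg⁻⁴·m²·s⁴·cd⁻¹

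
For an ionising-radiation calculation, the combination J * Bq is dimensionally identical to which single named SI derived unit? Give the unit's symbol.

W

J = kg·m²·s⁻².
Bq = s⁻¹.
Combining: J·Bq = (kg·m²·s⁻²) · s⁻¹ = kg·m²·s⁻³.
kg·m²·s⁻³ is the base-SI form of the watt.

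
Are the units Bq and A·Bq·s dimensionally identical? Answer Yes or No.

Left side:
  Bq = s⁻¹.
Right side:
  Bq = 1/s = s⁻¹ (activity is decays per second).
  Combining: A·Bq·s = A · s⁻¹ · s = A.
Left is s⁻¹; right is A — different.

No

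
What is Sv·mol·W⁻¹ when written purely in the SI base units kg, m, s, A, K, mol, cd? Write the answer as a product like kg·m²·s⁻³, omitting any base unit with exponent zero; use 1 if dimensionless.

kg⁻¹·s·mol

Sv = m²·s⁻².
W = kg·m²·s⁻³.
So W⁻¹ = kg⁻¹·m⁻²·s³.
Combining: Sv·mol·W⁻¹ = (m²·s⁻²) · mol · (kg⁻¹·m⁻²·s³) = kg⁻¹·s·mol.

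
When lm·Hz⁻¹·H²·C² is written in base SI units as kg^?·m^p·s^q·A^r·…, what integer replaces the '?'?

2

lm = cd·sr = cd (luminous flux; sr is dimensionless).
Hz = 1/s = s⁻¹ (frequency is cycles per second).
So Hz⁻¹ = s.
H = Wb/A (inductance = flux per current),
    = kg·m²·s⁻²·A⁻².
So H² = kg²·m⁴·s⁻⁴·A⁻⁴.
C = A·s = s·A (charge = current × time).
So C² = s²·A².
Combining: lm·Hz⁻¹·H²·C² = cd · s · (kg²·m⁴·s⁻⁴·A⁻⁴) · (s²·A²) = kg²·m⁴·s⁻¹·A⁻²·cd.
The exponent of kg is 2.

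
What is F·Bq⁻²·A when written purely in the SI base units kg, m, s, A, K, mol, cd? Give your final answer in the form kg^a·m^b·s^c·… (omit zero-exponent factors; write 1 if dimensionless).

F = kg⁻¹·m⁻²·s⁴·A².
Bq = s⁻¹.
So Bq⁻² = s².
Combining: F·Bq⁻²·A = (kg⁻¹·m⁻²·s⁴·A²) · s² · A = kg⁻¹·m⁻²·s⁶·A³.

kg⁻¹·m⁻²·s⁶·A³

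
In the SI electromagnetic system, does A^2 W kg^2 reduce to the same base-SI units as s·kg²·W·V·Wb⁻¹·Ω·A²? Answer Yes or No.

No

Left side:
  W = kg·m²·s⁻³.
  Combining: A²·W·kg² = A² · (kg·m²·s⁻³) · kg² = kg³·m²·s⁻³·A².
Right side:
  W = J/s (power = energy per time),
      = kg·m²·s⁻³.
  V = W/A (potential = power per current),
      = kg·m²·s⁻³·A⁻¹.
  Wb = V·s (flux: a volt is a weber per second),
      = kg·m²·s⁻²·A⁻¹.
  So Wb⁻¹ = kg⁻¹·m⁻²·s²·A.
  Ω = V/A (resistance = voltage per current),
      = kg·m²·s⁻³·A⁻².
  Combining: s·kg²·W·V·Wb⁻¹·Ω·A² = s · kg² · (kg·m²·s⁻³) · (kg·m²·s⁻³·A⁻¹) · (kg⁻¹·m⁻²·s²·A) · (kg·m²·s⁻³·A⁻²) · A² = kg⁴·m⁴·s⁻⁶.
Left is kg³·m²·s⁻³·A²; right is kg⁴·m⁴·s⁻⁶ — different.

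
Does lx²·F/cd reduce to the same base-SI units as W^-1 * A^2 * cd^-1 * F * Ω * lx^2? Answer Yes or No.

Yes

Left side:
  lx = m⁻²·cd.
  So lx² = m⁻⁴·cd².
  F = kg⁻¹·m⁻²·s⁴·A².
  Combining: lx²·F·cd⁻¹ = (m⁻⁴·cd²) · (kg⁻¹·m⁻²·s⁴·A²) · cd⁻¹ = kg⁻¹·m⁻⁶·s⁴·A²·cd.
Right side:
  W = kg·m²·s⁻³.
  So W⁻¹ = kg⁻¹·m⁻²·s³.
  F = kg⁻¹·m⁻²·s⁴·A².
  Ω = kg·m²·s⁻³·A⁻².
  lx = m⁻²·cd.
  So lx² = m⁻⁴·cd².
  Combining: W⁻¹·A²·cd⁻¹·F·Ω·lx² = (kg⁻¹·m⁻²·s³) · A² · cd⁻¹ · (kg⁻¹·m⁻²·s⁴·A²) · (kg·m²·s⁻³·A⁻²) · (m⁻⁴·cd²) = kg⁻¹·m⁻⁶·s⁴·A²·cd.
Both reduce to kg⁻¹·m⁻⁶·s⁴·A²·cd.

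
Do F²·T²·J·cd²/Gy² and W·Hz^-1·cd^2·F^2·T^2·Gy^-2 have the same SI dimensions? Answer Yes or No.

Yes

Left side:
  F = C/V (capacitance = charge per voltage),
      = A·s/(kg·m²·s⁻³·A⁻¹) (substituting C and V),
      = kg⁻¹·m⁻²·s⁴·A².
  So F² = kg⁻²·m⁻⁴·s⁸·A⁴.
  Gy = J/kg (absorbed dose = energy per mass),
      = m²·s⁻².
  So Gy⁻² = m⁻⁴·s⁴.
  T = Wb/m² (flux density = flux per area),
      = kg·s⁻²·A⁻¹.
  So T² = kg²·s⁻⁴·A⁻².
  J = N·m (work = force × distance),
      = kg·m²·s⁻².
  Combining: F²·Gy⁻²·T²·J·cd² = (kg⁻²·m⁻⁴·s⁸·A⁴) · (m⁻⁴·s⁴) · (kg²·s⁻⁴·A⁻²) · (kg·m²·s⁻²) · cd² = kg·m⁻⁶·s⁶·A²·cd².
Right side:
  W = J/s (power = energy per time),
      = kg·m²·s⁻³.
  Hz = 1/s = s⁻¹ (frequency is cycles per second).
  So Hz⁻¹ = s.
  F = C/V (capacitance = charge per voltage),
      = A·s/(kg·m²·s⁻³·A⁻¹) (substituting C and V),
      = kg⁻¹·m⁻²·s⁴·A².
  So F² = kg⁻²·m⁻⁴·s⁸·A⁴.
  T = Wb/m² (flux density = flux per area),
      = kg·s⁻²·A⁻¹.
  So T² = kg²·s⁻⁴·A⁻².
  Gy = J/kg (absorbed dose = energy per mass),
      = m²·s⁻².
  So Gy⁻² = m⁻⁴·s⁴.
  Combining: W·Hz⁻¹·cd²·F²·T²·Gy⁻² = (kg·m²·s⁻³) · s · cd² · (kg⁻²·m⁻⁴·s⁸·A⁴) · (kg²·s⁻⁴·A⁻²) · (m⁻⁴·s⁴) = kg·m⁻⁶·s⁶·A²·cd².
Both reduce to kg·m⁻⁶·s⁶·A²·cd².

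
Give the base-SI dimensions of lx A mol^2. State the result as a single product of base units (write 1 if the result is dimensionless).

m⁻²·A·mol²·cd

lx = lm/m² (illuminance = luminous flux per area),
    = m⁻²·cd.
Combining: lx·A·mol² = (m⁻²·cd) · A · mol² = m⁻²·A·mol²·cd.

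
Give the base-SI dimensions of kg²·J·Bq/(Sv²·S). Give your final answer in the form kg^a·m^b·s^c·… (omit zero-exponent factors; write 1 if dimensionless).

Sv = m²·s⁻².
So Sv⁻² = m⁻⁴·s⁴.
S = kg⁻¹·m⁻²·s³·A².
So S⁻¹ = kg·m²·s⁻³·A⁻².
J = kg·m²·s⁻².
Bq = s⁻¹.
Combining: kg²·Sv⁻²·S⁻¹·J·Bq = kg² · (m⁻⁴·s⁴) · (kg·m²·s⁻³·A⁻²) · (kg·m²·s⁻²) · s⁻¹ = kg⁴·s⁻²·A⁻².

kg⁴·s⁻²·A⁻²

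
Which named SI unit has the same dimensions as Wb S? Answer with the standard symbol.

C

Wb = kg·m²·s⁻²·A⁻¹.
S = kg⁻¹·m⁻²·s³·A².
Combining: Wb·S = (kg·m²·s⁻²·A⁻¹) · (kg⁻¹·m⁻²·s³·A²) = s·A.
s·A is the base-SI form of the coulomb.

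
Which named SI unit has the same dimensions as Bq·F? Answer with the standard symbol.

S

Bq = 1/s = s⁻¹ (activity is decays per second).
F = C/V (capacitance = charge per voltage),
    = A·s/(kg·m²·s⁻³·A⁻¹) (substituting C and V),
    = kg⁻¹·m⁻²·s⁴·A².
Combining: Bq·F = s⁻¹ · (kg⁻¹·m⁻²·s⁴·A²) = kg⁻¹·m⁻²·s³·A².
kg⁻¹·m⁻²·s³·A² is the base-SI form of the siemens.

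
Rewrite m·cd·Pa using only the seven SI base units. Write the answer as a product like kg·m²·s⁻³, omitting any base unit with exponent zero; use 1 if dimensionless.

kg·s⁻²·cd

Pa = kg·m⁻¹·s⁻².
Combining: m·cd·Pa = m · cd · (kg·m⁻¹·s⁻²) = kg·s⁻²·cd.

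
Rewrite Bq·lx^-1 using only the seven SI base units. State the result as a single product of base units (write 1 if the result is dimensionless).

m²·s⁻¹·cd⁻¹

Bq = 1/s = s⁻¹ (activity is decays per second).
lx = lm/m² (illuminance = luminous flux per area),
    = m⁻²·cd.
So lx⁻¹ = m²·cd⁻¹.
Combining: Bq·lx⁻¹ = s⁻¹ · (m²·cd⁻¹) = m²·s⁻¹·cd⁻¹.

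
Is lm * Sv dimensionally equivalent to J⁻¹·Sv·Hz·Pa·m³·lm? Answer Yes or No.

No

Left side:
  lm = cd.
  Sv = m²·s⁻².
  Combining: lm·Sv = cd · (m²·s⁻²) = m²·s⁻²·cd.
Right side:
  J = N·m (work = force × distance),
      = kg·m²·s⁻².
  So J⁻¹ = kg⁻¹·m⁻²·s².
  Sv = J/kg (equivalent dose = energy per mass),
      = m²·s⁻².
  Hz = 1/s = s⁻¹ (frequency is cycles per second).
  Pa = N/m² (pressure = force per area),
      = kg·m⁻¹·s⁻².
  lm = cd·sr = cd (luminous flux; sr is dimensionless).
  Combining: J⁻¹·Sv·Hz·Pa·m³·lm = (kg⁻¹·m⁻²·s²) · (m²·s⁻²) · s⁻¹ · (kg·m⁻¹·s⁻²) · m³ · cd = m²·s⁻³·cd.
Left is m²·s⁻²·cd; right is m²·s⁻³·cd — different.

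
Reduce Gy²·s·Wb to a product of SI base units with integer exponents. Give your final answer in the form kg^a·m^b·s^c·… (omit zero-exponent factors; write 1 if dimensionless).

Gy = J/kg (absorbed dose = energy per mass),
    = m²·s⁻².
So Gy² = m⁴·s⁻⁴.
Wb = V·s (flux: a volt is a weber per second),
    = kg·m²·s⁻²·A⁻¹.
Combining: Gy²·s·Wb = (m⁴·s⁻⁴) · s · (kg·m²·s⁻²·A⁻¹) = kg·m⁶·s⁻⁵·A⁻¹.

kg·m⁶·s⁻⁵·A⁻¹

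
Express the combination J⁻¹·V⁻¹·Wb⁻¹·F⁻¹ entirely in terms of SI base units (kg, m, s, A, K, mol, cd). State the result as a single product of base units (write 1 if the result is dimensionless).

J = N·m (work = force × distance),
    = kg·m²·s⁻².
So J⁻¹ = kg⁻¹·m⁻²·s².
V = W/A (potential = power per current),
    = kg·m²·s⁻³·A⁻¹.
So V⁻¹ = kg⁻¹·m⁻²·s³·A.
Wb = V·s (flux: a volt is a weber per second),
    = kg·m²·s⁻²·A⁻¹.
So Wb⁻¹ = kg⁻¹·m⁻²·s²·A.
F = C/V (capacitance = charge per voltage),
    = A·s/(kg·m²·s⁻³·A⁻¹) (substituting C and V),
    = kg⁻¹·m⁻²·s⁴·A².
So F⁻¹ = kg·m²·s⁻⁴·A⁻².
Combining: J⁻¹·V⁻¹·Wb⁻¹·F⁻¹ = (kg⁻¹·m⁻²·s²) · (kg⁻¹·m⁻²·s³·A) · (kg⁻¹·m⁻²·s²·A) · (kg·m²·s⁻⁴·A⁻²) = kg⁻²·m⁻⁴·s³.

kg⁻²·m⁻⁴·s³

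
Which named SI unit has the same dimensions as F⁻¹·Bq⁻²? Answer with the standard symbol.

F = kg⁻¹·m⁻²·s⁴·A².
So F⁻¹ = kg·m²·s⁻⁴·A⁻².
Bq = s⁻¹.
So Bq⁻² = s².
Combining: F⁻¹·Bq⁻² = (kg·m²·s⁻⁴·A⁻²) · s² = kg·m²·s⁻²·A⁻².
kg·m²·s⁻²·A⁻² is the base-SI form of the henry.

H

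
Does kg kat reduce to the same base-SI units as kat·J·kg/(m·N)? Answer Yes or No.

Left side:
  kat = mol/s = s⁻¹·mol (catalytic activity).
  Combining: kg·kat = kg · (s⁻¹·mol) = kg·s⁻¹·mol.
Right side:
  kat = s⁻¹·mol.
  J = kg·m²·s⁻².
  N = kg·m·s⁻².
  So N⁻¹ = kg⁻¹·m⁻¹·s².
  Combining: kat·J·m⁻¹·kg·N⁻¹ = (s⁻¹·mol) · (kg·m²·s⁻²) · m⁻¹ · kg · (kg⁻¹·m⁻¹·s²) = kg·s⁻¹·mol.
Both reduce to kg·s⁻¹·mol.

Yes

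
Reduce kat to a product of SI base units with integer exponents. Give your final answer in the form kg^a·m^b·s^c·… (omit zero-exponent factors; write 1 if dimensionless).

s⁻¹·mol

kat = s⁻¹·mol.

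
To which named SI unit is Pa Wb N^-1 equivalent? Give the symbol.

T

Pa = N/m² (pressure = force per area),
    = kg·m⁻¹·s⁻².
Wb = V·s (flux: a volt is a weber per second),
    = kg·m²·s⁻²·A⁻¹.
N = kg·m/s² = kg·m·s⁻² (force = mass × acceleration).
So N⁻¹ = kg⁻¹·m⁻¹·s².
Combining: Pa·Wb·N⁻¹ = (kg·m⁻¹·s⁻²) · (kg·m²·s⁻²·A⁻¹) · (kg⁻¹·m⁻¹·s²) = kg·s⁻²·A⁻¹.
kg·s⁻²·A⁻¹ is the base-SI form of the tesla.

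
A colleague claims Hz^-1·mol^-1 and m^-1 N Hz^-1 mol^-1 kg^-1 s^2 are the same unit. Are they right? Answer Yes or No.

Yes

Left side:
  Hz = 1/s = s⁻¹ (frequency is cycles per second).
  So Hz⁻¹ = s.
  Combining: Hz⁻¹·mol⁻¹ = s · mol⁻¹ = s·mol⁻¹.
Right side:
  N = kg·m/s² = kg·m·s⁻² (force = mass × acceleration).
  Hz = 1/s = s⁻¹ (frequency is cycles per second).
  So Hz⁻¹ = s.
  Combining: m⁻¹·N·Hz⁻¹·mol⁻¹·kg⁻¹·s² = m⁻¹ · (kg·m·s⁻²) · s · mol⁻¹ · kg⁻¹ · s² = s·mol⁻¹.
Both reduce to s·mol⁻¹.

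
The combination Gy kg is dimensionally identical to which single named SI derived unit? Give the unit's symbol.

J

Gy = m²·s⁻².
Combining: Gy·kg = (m²·s⁻²) · kg = kg·m²·s⁻².
kg·m²·s⁻² is the base-SI form of the joule.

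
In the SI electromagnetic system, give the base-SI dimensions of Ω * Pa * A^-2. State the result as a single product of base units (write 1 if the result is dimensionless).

Ω = kg·m²·s⁻³·A⁻².
Pa = kg·m⁻¹·s⁻².
Combining: Ω·Pa·A⁻² = (kg·m²·s⁻³·A⁻²) · (kg·m⁻¹·s⁻²) · A⁻² = kg²·m·s⁻⁵·A⁻⁴.

kg²·m·s⁻⁵·A⁻⁴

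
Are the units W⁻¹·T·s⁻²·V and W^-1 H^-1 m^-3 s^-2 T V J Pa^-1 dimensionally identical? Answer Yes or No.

No

Left side:
  W = kg·m²·s⁻³.
  So W⁻¹ = kg⁻¹·m⁻²·s³.
  T = kg·s⁻²·A⁻¹.
  V = kg·m²·s⁻³·A⁻¹.
  Combining: W⁻¹·T·s⁻²·V = (kg⁻¹·m⁻²·s³) · (kg·s⁻²·A⁻¹) · s⁻² · (kg·m²·s⁻³·A⁻¹) = kg·s⁻⁴·A⁻².
Right side:
  W = J/s (power = energy per time),
      = kg·m²·s⁻³.
  So W⁻¹ = kg⁻¹·m⁻²·s³.
  H = Wb/A (inductance = flux per current),
      = kg·m²·s⁻²·A⁻².
  So H⁻¹ = kg⁻¹·m⁻²·s²·A².
  T = Wb/m² (flux density = flux per area),
      = kg·s⁻²·A⁻¹.
  V = W/A (potential = power per current),
      = kg·m²·s⁻³·A⁻¹.
  J = N·m (work = force × distance),
      = kg·m²·s⁻².
  Pa = N/m² (pressure = force per area),
      = kg·m⁻¹·s⁻².
  So Pa⁻¹ = kg⁻¹·m·s².
  Combining: W⁻¹·H⁻¹·m⁻³·s⁻²·T·V·J·Pa⁻¹ = (kg⁻¹·m⁻²·s³) · (kg⁻¹·m⁻²·s²·A²) · m⁻³ · s⁻² · (kg·s⁻²·A⁻¹) · (kg·m²·s⁻³·A⁻¹) · (kg·m²·s⁻²) · (kg⁻¹·m·s²) = m⁻²·s⁻².
Left is kg·s⁻⁴·A⁻²; right is m⁻²·s⁻² — different.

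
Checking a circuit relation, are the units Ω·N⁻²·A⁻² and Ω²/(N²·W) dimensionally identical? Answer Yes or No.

Left side:
  Ω = kg·m²·s⁻³·A⁻².
  N = kg·m·s⁻².
  So N⁻² = kg⁻²·m⁻²·s⁴.
  Combining: Ω·N⁻²·A⁻² = (kg·m²·s⁻³·A⁻²) · (kg⁻²·m⁻²·s⁴) · A⁻² = kg⁻¹·s·A⁻⁴.
Right side:
  Ω = V/A (resistance = voltage per current),
      = kg·m²·s⁻³·A⁻².
  So Ω² = kg²·m⁴·s⁻⁶·A⁻⁴.
  N = kg·m/s² = kg·m·s⁻² (force = mass × acceleration).
  So N⁻² = kg⁻²·m⁻²·s⁴.
  W = J/s (power = energy per time),
      = kg·m²·s⁻³.
  So W⁻¹ = kg⁻¹·m⁻²·s³.
  Combining: Ω²·N⁻²·W⁻¹ = (kg²·m⁴·s⁻⁶·A⁻⁴) · (kg⁻²·m⁻²·s⁴) · (kg⁻¹·m⁻²·s³) = kg⁻¹·s·A⁻⁴.
Both reduce to kg⁻¹·s·A⁻⁴.

Yes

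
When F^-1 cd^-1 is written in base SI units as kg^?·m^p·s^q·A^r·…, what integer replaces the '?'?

1

F = kg⁻¹·m⁻²·s⁴·A².
So F⁻¹ = kg·m²·s⁻⁴·A⁻².
Combining: F⁻¹·cd⁻¹ = (kg·m²·s⁻⁴·A⁻²) · cd⁻¹ = kg·m²·s⁻⁴·A⁻²·cd⁻¹.
The exponent of kg is 1.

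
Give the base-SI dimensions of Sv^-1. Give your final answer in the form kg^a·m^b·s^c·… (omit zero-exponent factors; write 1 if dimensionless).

m⁻²·s²

Sv = J/kg (equivalent dose = energy per mass),
    = m²·s⁻².
So Sv⁻¹ = m⁻²·s².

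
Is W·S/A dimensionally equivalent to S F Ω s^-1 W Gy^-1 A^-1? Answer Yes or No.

No

Left side:
  W = J/s (power = energy per time),
      = kg·m²·s⁻³.
  S = 1/Ω (conductance is reciprocal resistance),
      = kg⁻¹·m⁻²·s³·A².
  Combining: W·A⁻¹·S = (kg·m²·s⁻³) · A⁻¹ · (kg⁻¹·m⁻²·s³·A²) = A.
Right side:
  S = kg⁻¹·m⁻²·s³·A².
  F = kg⁻¹·m⁻²·s⁴·A².
  Ω = kg·m²·s⁻³·A⁻².
  W = kg·m²·s⁻³.
  Gy = m²·s⁻².
  So Gy⁻¹ = m⁻²·s².
  Combining: S·F·Ω·s⁻¹·W·Gy⁻¹·A⁻¹ = (kg⁻¹·m⁻²·s³·A²) · (kg⁻¹·m⁻²·s⁴·A²) · (kg·m²·s⁻³·A⁻²) · s⁻¹ · (kg·m²·s⁻³) · (m⁻²·s²) · A⁻¹ = m⁻²·s²·A.
Left is A; right is m⁻²·s²·A — different.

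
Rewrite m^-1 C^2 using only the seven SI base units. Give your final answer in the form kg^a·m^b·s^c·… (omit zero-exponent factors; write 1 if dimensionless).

C = s·A.
So C² = s²·A².
Combining: m⁻¹·C² = m⁻¹ · (s²·A²) = m⁻¹·s²·A².

m⁻¹·s²·A²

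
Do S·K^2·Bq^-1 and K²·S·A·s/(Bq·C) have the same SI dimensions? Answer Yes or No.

Yes

Left side:
  S = kg⁻¹·m⁻²·s³·A².
  Bq = s⁻¹.
  So Bq⁻¹ = s.
  Combining: S·K²·Bq⁻¹ = (kg⁻¹·m⁻²·s³·A²) · K² · s = kg⁻¹·m⁻²·s⁴·A²·K².
Right side:
  Bq = s⁻¹.
  So Bq⁻¹ = s.
  S = kg⁻¹·m⁻²·s³·A².
  C = s·A.
  So C⁻¹ = s⁻¹·A⁻¹.
  Combining: Bq⁻¹·K²·S·C⁻¹·A·s = s · K² · (kg⁻¹·m⁻²·s³·A²) · (s⁻¹·A⁻¹) · A · s = kg⁻¹·m⁻²·s⁴·A²·K².
Both reduce to kg⁻¹·m⁻²·s⁴·A²·K².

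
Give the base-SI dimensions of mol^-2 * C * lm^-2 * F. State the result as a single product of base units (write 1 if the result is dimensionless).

kg⁻¹·m⁻²·s⁵·A³·mol⁻²·cd⁻²

C = s·A.
lm = cd.
So lm⁻² = cd⁻².
F = kg⁻¹·m⁻²·s⁴·A².
Combining: mol⁻²·C·lm⁻²·F = mol⁻² · (s·A) · cd⁻² · (kg⁻¹·m⁻²·s⁴·A²) = kg⁻¹·m⁻²·s⁵·A³·mol⁻²·cd⁻².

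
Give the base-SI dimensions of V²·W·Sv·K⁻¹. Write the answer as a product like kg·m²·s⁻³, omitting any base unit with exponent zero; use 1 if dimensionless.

V = W/A (potential = power per current),
    = kg·m²·s⁻³·A⁻¹.
So V² = kg²·m⁴·s⁻⁶·A⁻².
W = J/s (power = energy per time),
    = kg·m²·s⁻³.
Sv = J/kg (equivalent dose = energy per mass),
    = m²·s⁻².
Combining: V²·W·Sv·K⁻¹ = (kg²·m⁴·s⁻⁶·A⁻²) · (kg·m²·s⁻³) · (m²·s⁻²) · K⁻¹ = kg³·m⁸·s⁻¹¹·A⁻²·K⁻¹.

kg³·m⁸·s⁻¹¹·A⁻²·K⁻¹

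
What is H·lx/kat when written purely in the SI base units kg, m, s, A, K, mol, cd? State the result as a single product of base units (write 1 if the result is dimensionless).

H = kg·m²·s⁻²·A⁻².
kat = s⁻¹·mol.
So kat⁻¹ = s·mol⁻¹.
lx = m⁻²·cd.
Combining: H·kat⁻¹·lx = (kg·m²·s⁻²·A⁻²) · (s·mol⁻¹) · (m⁻²·cd) = kg·s⁻¹·A⁻²·mol⁻¹·cd.

kg·s⁻¹·A⁻²·mol⁻¹·cd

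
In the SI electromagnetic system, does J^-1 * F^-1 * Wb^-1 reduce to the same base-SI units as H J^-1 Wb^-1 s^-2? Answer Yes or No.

Left side:
  J = N·m (work = force × distance),
      = kg·m²·s⁻².
  So J⁻¹ = kg⁻¹·m⁻²·s².
  F = C/V (capacitance = charge per voltage),
      = A·s/(kg·m²·s⁻³·A⁻¹) (substituting C and V),
      = kg⁻¹·m⁻²·s⁴·A².
  So F⁻¹ = kg·m²·s⁻⁴·A⁻².
  Wb = V·s (flux: a volt is a weber per second),
      = kg·m²·s⁻²·A⁻¹.
  So Wb⁻¹ = kg⁻¹·m⁻²·s²·A.
  Combining: J⁻¹·F⁻¹·Wb⁻¹ = (kg⁻¹·m⁻²·s²) · (kg·m²·s⁻⁴·A⁻²) · (kg⁻¹·m⁻²·s²·A) = kg⁻¹·m⁻²·A⁻¹.
Right side:
  H = kg·m²·s⁻²·A⁻².
  J = kg·m²·s⁻².
  So J⁻¹ = kg⁻¹·m⁻²·s².
  Wb = kg·m²·s⁻²·A⁻¹.
  So Wb⁻¹ = kg⁻¹·m⁻²·s²·A.
  Combining: H·J⁻¹·Wb⁻¹·s⁻² = (kg·m²·s⁻²·A⁻²) · (kg⁻¹·m⁻²·s²) · (kg⁻¹·m⁻²·s²·A) · s⁻² = kg⁻¹·m⁻²·A⁻¹.
Both reduce to kg⁻¹·m⁻²·A⁻¹.

Yes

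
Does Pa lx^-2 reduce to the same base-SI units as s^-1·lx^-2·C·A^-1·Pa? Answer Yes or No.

Yes

Left side:
  Pa = kg·m⁻¹·s⁻².
  lx = m⁻²·cd.
  So lx⁻² = m⁴·cd⁻².
  Combining: Pa·lx⁻² = (kg·m⁻¹·s⁻²) · (m⁴·cd⁻²) = kg·m³·s⁻²·cd⁻².
Right side:
  lx = m⁻²·cd.
  So lx⁻² = m⁴·cd⁻².
  C = s·A.
  Pa = kg·m⁻¹·s⁻².
  Combining: s⁻¹·lx⁻²·C·A⁻¹·Pa = s⁻¹ · (m⁴·cd⁻²) · (s·A) · A⁻¹ · (kg·m⁻¹·s⁻²) = kg·m³·s⁻²·cd⁻².
Both reduce to kg·m³·s⁻²·cd⁻².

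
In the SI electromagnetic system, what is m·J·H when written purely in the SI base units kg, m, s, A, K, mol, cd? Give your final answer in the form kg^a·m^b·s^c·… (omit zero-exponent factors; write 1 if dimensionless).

J = kg·m²·s⁻².
H = kg·m²·s⁻²·A⁻².
Combining: m·J·H = m · (kg·m²·s⁻²) · (kg·m²·s⁻²·A⁻²) = kg²·m⁵·s⁻⁴·A⁻².

kg²·m⁵·s⁻⁴·A⁻²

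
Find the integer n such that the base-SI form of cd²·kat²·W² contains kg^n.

kat = s⁻¹·mol.
So kat² = s⁻²·mol².
W = kg·m²·s⁻³.
So W² = kg²·m⁴·s⁻⁶.
Combining: cd²·kat²·W² = cd² · (s⁻²·mol²) · (kg²·m⁴·s⁻⁶) = kg²·m⁴·s⁻⁸·mol²·cd².
The exponent of kg is 2.

2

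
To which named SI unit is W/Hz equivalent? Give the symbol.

J

W = J/s (power = energy per time),
    = kg·m²·s⁻³.
Hz = 1/s = s⁻¹ (frequency is cycles per second).
So Hz⁻¹ = s.
Combining: W·Hz⁻¹ = (kg·m²·s⁻³) · s = kg·m²·s⁻².
kg·m²·s⁻² is the base-SI form of the joule.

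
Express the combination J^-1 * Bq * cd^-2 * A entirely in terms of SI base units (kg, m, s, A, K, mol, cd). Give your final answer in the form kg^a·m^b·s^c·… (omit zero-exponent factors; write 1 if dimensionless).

kg⁻¹·m⁻²·s·A·cd⁻²

J = N·m (work = force × distance),
    = kg·m²·s⁻².
So J⁻¹ = kg⁻¹·m⁻²·s².
Bq = 1/s = s⁻¹ (activity is decays per second).
Combining: J⁻¹·Bq·cd⁻²·A = (kg⁻¹·m⁻²·s²) · s⁻¹ · cd⁻² · A = kg⁻¹·m⁻²·s·A·cd⁻².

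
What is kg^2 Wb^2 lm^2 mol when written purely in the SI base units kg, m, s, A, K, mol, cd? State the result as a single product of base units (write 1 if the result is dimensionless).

kg⁴·m⁴·s⁻⁴·A⁻²·mol·cd²

Wb = kg·m²·s⁻²·A⁻¹.
So Wb² = kg²·m⁴·s⁻⁴·A⁻².
lm = cd.
So lm² = cd².
Combining: kg²·Wb²·lm²·mol = kg² · (kg²·m⁴·s⁻⁴·A⁻²) · cd² · mol = kg⁴·m⁴·s⁻⁴·A⁻²·mol·cd².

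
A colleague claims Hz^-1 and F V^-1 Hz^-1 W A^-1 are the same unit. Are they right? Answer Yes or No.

Left side:
  Hz = 1/s = s⁻¹ (frequency is cycles per second).
  So Hz⁻¹ = s.
Right side:
  F = C/V (capacitance = charge per voltage),
      = A·s/(kg·m²·s⁻³·A⁻¹) (substituting C and V),
      = kg⁻¹·m⁻²·s⁴·A².
  V = W/A (potential = power per current),
      = kg·m²·s⁻³·A⁻¹.
  So V⁻¹ = kg⁻¹·m⁻²·s³·A.
  Hz = 1/s = s⁻¹ (frequency is cycles per second).
  So Hz⁻¹ = s.
  W = J/s (power = energy per time),
      = kg·m²·s⁻³.
  Combining: F·V⁻¹·Hz⁻¹·W·A⁻¹ = (kg⁻¹·m⁻²·s⁴·A²) · (kg⁻¹·m⁻²·s³·A) · s · (kg·m²·s⁻³) · A⁻¹ = kg⁻¹·m⁻²·s⁵·A².
Left is s; right is kg⁻¹·m⁻²·s⁵·A² — different.

No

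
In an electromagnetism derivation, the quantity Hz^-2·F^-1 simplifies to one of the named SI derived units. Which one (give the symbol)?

H

Hz = 1/s = s⁻¹ (frequency is cycles per second).
So Hz⁻² = s².
F = C/V (capacitance = charge per voltage),
    = A·s/(kg·m²·s⁻³·A⁻¹) (substituting C and V),
    = kg⁻¹·m⁻²·s⁴·A².
So F⁻¹ = kg·m²·s⁻⁴·A⁻².
Combining: Hz⁻²·F⁻¹ = s² · (kg·m²·s⁻⁴·A⁻²) = kg·m²·s⁻²·A⁻².
kg·m²·s⁻²·A⁻² is the base-SI form of the henry.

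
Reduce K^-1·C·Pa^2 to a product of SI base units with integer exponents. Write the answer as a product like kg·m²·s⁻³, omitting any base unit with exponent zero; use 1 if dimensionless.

C = A·s = s·A (charge = current × time).
Pa = N/m² (pressure = force per area),
    = kg·m⁻¹·s⁻².
So Pa² = kg²·m⁻²·s⁻⁴.
Combining: K⁻¹·C·Pa² = K⁻¹ · (s·A) · (kg²·m⁻²·s⁻⁴) = kg²·m⁻²·s⁻³·A·K⁻¹.

kg²·m⁻²·s⁻³·A·K⁻¹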